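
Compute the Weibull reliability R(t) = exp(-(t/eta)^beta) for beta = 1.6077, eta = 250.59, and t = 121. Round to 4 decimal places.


beta = 1.6077, eta = 250.59, t = 121
t/eta = 121 / 250.59 = 0.4829
(t/eta)^beta = 0.4829^1.6077 = 0.3102
R(t) = exp(-0.3102)
R(t) = 0.7333

0.7333


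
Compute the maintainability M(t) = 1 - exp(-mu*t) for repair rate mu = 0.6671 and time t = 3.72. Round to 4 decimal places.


mu = 0.6671, t = 3.72
mu * t = 0.6671 * 3.72 = 2.4816
exp(-2.4816) = 0.0836
M(t) = 1 - 0.0836
M(t) = 0.9164

0.9164


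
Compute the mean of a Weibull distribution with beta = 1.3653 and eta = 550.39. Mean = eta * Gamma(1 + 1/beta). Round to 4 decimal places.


beta = 1.3653, eta = 550.39
1/beta = 0.7324
1 + 1/beta = 1.7324
Gamma(1.7324) = 0.9152
Mean = 550.39 * 0.9152
Mean = 503.709

503.709


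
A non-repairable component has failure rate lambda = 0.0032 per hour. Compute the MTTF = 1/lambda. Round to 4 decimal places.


lambda = 0.0032
MTTF = 1 / 0.0032
MTTF = 312.5

312.5


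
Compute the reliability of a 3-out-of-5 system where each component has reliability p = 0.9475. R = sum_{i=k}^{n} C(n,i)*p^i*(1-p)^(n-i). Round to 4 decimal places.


k = 3, n = 5, p = 0.9475
i=3: C(5,3)=10 * 0.9475^3 * 0.0525^2 = 0.0234
i=4: C(5,4)=5 * 0.9475^4 * 0.0525^1 = 0.2116
i=5: C(5,5)=1 * 0.9475^5 * 0.0525^0 = 0.7637
R = sum of terms = 0.9987

0.9987


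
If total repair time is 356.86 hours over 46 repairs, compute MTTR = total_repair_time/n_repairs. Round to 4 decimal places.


total_repair_time = 356.86
n_repairs = 46
MTTR = 356.86 / 46
MTTR = 7.7578

7.7578


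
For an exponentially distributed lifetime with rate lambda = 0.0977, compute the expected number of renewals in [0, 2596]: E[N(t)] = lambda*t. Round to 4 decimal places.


lambda = 0.0977
t = 2596
E[N(t)] = lambda * t
E[N(t)] = 0.0977 * 2596
E[N(t)] = 253.6292

253.6292


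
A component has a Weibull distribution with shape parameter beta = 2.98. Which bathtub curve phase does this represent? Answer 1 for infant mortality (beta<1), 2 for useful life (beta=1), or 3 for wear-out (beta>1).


beta = 2.98
Compare beta to 1:
beta < 1 => infant mortality (phase 1)
beta = 1 => useful life (phase 2)
beta > 1 => wear-out (phase 3)
Since beta = 2.98, this is wear-out (increasing failure rate)
Phase = 3

3


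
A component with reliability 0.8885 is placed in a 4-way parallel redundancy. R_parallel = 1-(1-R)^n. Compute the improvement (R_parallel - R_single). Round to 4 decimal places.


R_single = 0.8885, n = 4
1 - R_single = 0.1115
(1 - R_single)^n = 0.1115^4 = 0.0002
R_parallel = 1 - 0.0002 = 0.9998
Improvement = 0.9998 - 0.8885
Improvement = 0.1113

0.1113


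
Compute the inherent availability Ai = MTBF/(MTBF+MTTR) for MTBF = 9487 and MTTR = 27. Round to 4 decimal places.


MTBF = 9487
MTTR = 27
MTBF + MTTR = 9514
Ai = 9487 / 9514
Ai = 0.9972

0.9972


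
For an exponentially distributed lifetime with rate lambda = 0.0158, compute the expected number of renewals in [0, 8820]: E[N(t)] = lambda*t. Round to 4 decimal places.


lambda = 0.0158
t = 8820
E[N(t)] = lambda * t
E[N(t)] = 0.0158 * 8820
E[N(t)] = 139.356

139.356


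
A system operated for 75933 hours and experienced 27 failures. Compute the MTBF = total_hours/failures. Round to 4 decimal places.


total_hours = 75933
failures = 27
MTBF = 75933 / 27
MTBF = 2812.3333

2812.3333


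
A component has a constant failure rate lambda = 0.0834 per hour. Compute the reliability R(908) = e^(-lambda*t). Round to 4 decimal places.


lambda = 0.0834
t = 908
lambda * t = 75.7272
R(t) = e^(-75.7272)
R(t) = 0.0

0.0


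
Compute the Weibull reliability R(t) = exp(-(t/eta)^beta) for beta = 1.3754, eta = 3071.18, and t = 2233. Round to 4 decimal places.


beta = 1.3754, eta = 3071.18, t = 2233
t/eta = 2233 / 3071.18 = 0.7271
(t/eta)^beta = 0.7271^1.3754 = 0.6451
R(t) = exp(-0.6451)
R(t) = 0.5246

0.5246


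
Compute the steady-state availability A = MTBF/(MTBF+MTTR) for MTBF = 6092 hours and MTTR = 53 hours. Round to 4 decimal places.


MTBF = 6092
MTTR = 53
MTBF + MTTR = 6145
A = 6092 / 6145
A = 0.9914

0.9914


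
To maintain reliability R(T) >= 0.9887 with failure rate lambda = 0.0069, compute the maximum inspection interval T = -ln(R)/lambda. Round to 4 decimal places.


R_target = 0.9887
lambda = 0.0069
-ln(0.9887) = 0.0114
T = 0.0114 / 0.0069
T = 1.647

1.647


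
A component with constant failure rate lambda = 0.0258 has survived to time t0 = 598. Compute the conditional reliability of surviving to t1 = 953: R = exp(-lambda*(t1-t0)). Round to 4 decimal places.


lambda = 0.0258
t0 = 598, t1 = 953
t1 - t0 = 355
lambda * (t1-t0) = 0.0258 * 355 = 9.159
R = exp(-9.159)
R = 0.0001

0.0001


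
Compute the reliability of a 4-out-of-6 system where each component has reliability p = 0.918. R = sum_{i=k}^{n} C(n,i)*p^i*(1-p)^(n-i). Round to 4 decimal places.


k = 4, n = 6, p = 0.918
i=4: C(6,4)=15 * 0.918^4 * 0.082^2 = 0.0716
i=5: C(6,5)=6 * 0.918^5 * 0.082^1 = 0.3208
i=6: C(6,6)=1 * 0.918^6 * 0.082^0 = 0.5985
R = sum of terms = 0.9909

0.9909


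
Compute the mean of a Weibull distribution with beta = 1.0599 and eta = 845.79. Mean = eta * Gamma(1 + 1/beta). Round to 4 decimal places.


beta = 1.0599, eta = 845.79
1/beta = 0.9435
1 + 1/beta = 1.9435
Gamma(1.9435) = 0.9774
Mean = 845.79 * 0.9774
Mean = 826.6818

826.6818


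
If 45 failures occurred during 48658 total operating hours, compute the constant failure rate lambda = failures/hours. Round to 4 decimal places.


failures = 45
total_hours = 48658
lambda = 45 / 48658
lambda = 0.0009

0.0009


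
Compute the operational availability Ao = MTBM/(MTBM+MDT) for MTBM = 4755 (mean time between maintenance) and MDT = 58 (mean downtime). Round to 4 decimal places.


MTBM = 4755
MDT = 58
MTBM + MDT = 4813
Ao = 4755 / 4813
Ao = 0.9879

0.9879


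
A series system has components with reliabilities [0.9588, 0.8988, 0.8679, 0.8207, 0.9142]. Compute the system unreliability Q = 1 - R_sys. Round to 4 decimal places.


Components: [0.9588, 0.8988, 0.8679, 0.8207, 0.9142]
After component 1: product = 0.9588
After component 2: product = 0.8618
After component 3: product = 0.7479
After component 4: product = 0.6138
After component 5: product = 0.5612
R_sys = 0.5612
Q = 1 - 0.5612 = 0.4388

0.4388


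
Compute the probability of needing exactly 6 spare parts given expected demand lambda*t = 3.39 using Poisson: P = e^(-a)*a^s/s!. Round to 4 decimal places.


a = 3.39, s = 6
e^(-a) = e^(-3.39) = 0.0337
a^s = 3.39^6 = 1517.7428
s! = 720
P = 0.0337 * 1517.7428 / 720
P = 0.0711

0.0711


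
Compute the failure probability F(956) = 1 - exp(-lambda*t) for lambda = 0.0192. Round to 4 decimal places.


lambda = 0.0192, t = 956
lambda * t = 18.3552
exp(-18.3552) = 0.0
F(t) = 1 - 0.0
F(t) = 1.0

1.0


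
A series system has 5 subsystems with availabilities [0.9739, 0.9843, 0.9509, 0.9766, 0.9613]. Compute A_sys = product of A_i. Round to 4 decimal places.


Subsystems: [0.9739, 0.9843, 0.9509, 0.9766, 0.9613]
After subsystem 1 (A=0.9739): product = 0.9739
After subsystem 2 (A=0.9843): product = 0.9586
After subsystem 3 (A=0.9509): product = 0.9115
After subsystem 4 (A=0.9766): product = 0.8902
After subsystem 5 (A=0.9613): product = 0.8558
A_sys = 0.8558

0.8558


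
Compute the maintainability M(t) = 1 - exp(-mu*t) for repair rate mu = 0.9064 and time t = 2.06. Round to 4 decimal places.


mu = 0.9064, t = 2.06
mu * t = 0.9064 * 2.06 = 1.8672
exp(-1.8672) = 0.1546
M(t) = 1 - 0.1546
M(t) = 0.8454

0.8454


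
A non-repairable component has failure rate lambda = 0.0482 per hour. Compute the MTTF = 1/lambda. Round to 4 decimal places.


lambda = 0.0482
MTTF = 1 / 0.0482
MTTF = 20.7469

20.7469


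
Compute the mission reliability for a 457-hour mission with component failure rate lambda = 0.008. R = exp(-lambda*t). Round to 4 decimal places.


lambda = 0.008
mission_time = 457
lambda * t = 0.008 * 457 = 3.656
R = exp(-3.656)
R = 0.0258

0.0258


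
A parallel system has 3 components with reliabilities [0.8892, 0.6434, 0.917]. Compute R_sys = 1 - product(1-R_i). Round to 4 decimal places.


Components: [0.8892, 0.6434, 0.917]
(1 - 0.8892) = 0.1108, running product = 0.1108
(1 - 0.6434) = 0.3566, running product = 0.0395
(1 - 0.917) = 0.083, running product = 0.0033
Product of (1-R_i) = 0.0033
R_sys = 1 - 0.0033 = 0.9967

0.9967


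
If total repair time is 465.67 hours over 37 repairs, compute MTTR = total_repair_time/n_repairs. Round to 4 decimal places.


total_repair_time = 465.67
n_repairs = 37
MTTR = 465.67 / 37
MTTR = 12.5857

12.5857


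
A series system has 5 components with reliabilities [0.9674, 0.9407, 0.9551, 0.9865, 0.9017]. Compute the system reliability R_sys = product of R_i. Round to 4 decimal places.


Components: [0.9674, 0.9407, 0.9551, 0.9865, 0.9017]
After component 1 (R=0.9674): product = 0.9674
After component 2 (R=0.9407): product = 0.91
After component 3 (R=0.9551): product = 0.8692
After component 4 (R=0.9865): product = 0.8574
After component 5 (R=0.9017): product = 0.7732
R_sys = 0.7732

0.7732


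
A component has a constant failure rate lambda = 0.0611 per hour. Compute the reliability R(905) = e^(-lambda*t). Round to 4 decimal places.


lambda = 0.0611
t = 905
lambda * t = 55.2955
R(t) = e^(-55.2955)
R(t) = 0.0

0.0


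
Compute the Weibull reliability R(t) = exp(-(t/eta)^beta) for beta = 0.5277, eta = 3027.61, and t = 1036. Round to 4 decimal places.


beta = 0.5277, eta = 3027.61, t = 1036
t/eta = 1036 / 3027.61 = 0.3422
(t/eta)^beta = 0.3422^0.5277 = 0.5678
R(t) = exp(-0.5678)
R(t) = 0.5667

0.5667


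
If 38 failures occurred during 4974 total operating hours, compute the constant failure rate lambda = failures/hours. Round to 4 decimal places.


failures = 38
total_hours = 4974
lambda = 38 / 4974
lambda = 0.0076

0.0076


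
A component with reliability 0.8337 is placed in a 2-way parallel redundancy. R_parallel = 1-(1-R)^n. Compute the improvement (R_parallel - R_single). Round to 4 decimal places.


R_single = 0.8337, n = 2
1 - R_single = 0.1663
(1 - R_single)^n = 0.1663^2 = 0.0277
R_parallel = 1 - 0.0277 = 0.9723
Improvement = 0.9723 - 0.8337
Improvement = 0.1386

0.1386


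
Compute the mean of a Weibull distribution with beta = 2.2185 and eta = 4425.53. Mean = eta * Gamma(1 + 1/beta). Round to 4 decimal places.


beta = 2.2185, eta = 4425.53
1/beta = 0.4508
1 + 1/beta = 1.4508
Gamma(1.4508) = 0.8857
Mean = 4425.53 * 0.8857
Mean = 3919.4886

3919.4886


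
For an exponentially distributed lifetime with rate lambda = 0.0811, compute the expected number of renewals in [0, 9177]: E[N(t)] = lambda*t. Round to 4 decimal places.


lambda = 0.0811
t = 9177
E[N(t)] = lambda * t
E[N(t)] = 0.0811 * 9177
E[N(t)] = 744.2547

744.2547


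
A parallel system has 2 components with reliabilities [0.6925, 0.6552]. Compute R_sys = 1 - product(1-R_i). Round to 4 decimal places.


Components: [0.6925, 0.6552]
(1 - 0.6925) = 0.3075, running product = 0.3075
(1 - 0.6552) = 0.3448, running product = 0.106
Product of (1-R_i) = 0.106
R_sys = 1 - 0.106 = 0.894

0.894


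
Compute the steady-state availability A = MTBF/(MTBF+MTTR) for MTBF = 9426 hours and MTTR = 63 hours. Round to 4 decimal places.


MTBF = 9426
MTTR = 63
MTBF + MTTR = 9489
A = 9426 / 9489
A = 0.9934

0.9934


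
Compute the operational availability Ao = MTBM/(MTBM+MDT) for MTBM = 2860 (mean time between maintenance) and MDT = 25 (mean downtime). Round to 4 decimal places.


MTBM = 2860
MDT = 25
MTBM + MDT = 2885
Ao = 2860 / 2885
Ao = 0.9913

0.9913


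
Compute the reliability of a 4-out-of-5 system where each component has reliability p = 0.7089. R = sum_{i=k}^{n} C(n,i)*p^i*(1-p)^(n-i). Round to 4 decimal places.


k = 4, n = 5, p = 0.7089
i=4: C(5,4)=5 * 0.7089^4 * 0.2911^1 = 0.3676
i=5: C(5,5)=1 * 0.7089^5 * 0.2911^0 = 0.179
R = sum of terms = 0.5466

0.5466


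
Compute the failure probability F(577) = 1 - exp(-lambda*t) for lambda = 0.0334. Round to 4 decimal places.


lambda = 0.0334, t = 577
lambda * t = 19.2718
exp(-19.2718) = 0.0
F(t) = 1 - 0.0
F(t) = 1.0

1.0


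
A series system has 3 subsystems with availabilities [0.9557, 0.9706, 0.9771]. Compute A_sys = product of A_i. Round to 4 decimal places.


Subsystems: [0.9557, 0.9706, 0.9771]
After subsystem 1 (A=0.9557): product = 0.9557
After subsystem 2 (A=0.9706): product = 0.9276
After subsystem 3 (A=0.9771): product = 0.9064
A_sys = 0.9064

0.9064


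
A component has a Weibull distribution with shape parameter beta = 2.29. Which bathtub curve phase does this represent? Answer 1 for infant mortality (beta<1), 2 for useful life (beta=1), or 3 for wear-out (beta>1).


beta = 2.29
Compare beta to 1:
beta < 1 => infant mortality (phase 1)
beta = 1 => useful life (phase 2)
beta > 1 => wear-out (phase 3)
Since beta = 2.29, this is wear-out (increasing failure rate)
Phase = 3

3


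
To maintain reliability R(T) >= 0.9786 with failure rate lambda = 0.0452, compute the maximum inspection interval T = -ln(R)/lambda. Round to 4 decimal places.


R_target = 0.9786
lambda = 0.0452
-ln(0.9786) = 0.0216
T = 0.0216 / 0.0452
T = 0.4786

0.4786


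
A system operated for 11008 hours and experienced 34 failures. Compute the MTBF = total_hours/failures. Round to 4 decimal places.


total_hours = 11008
failures = 34
MTBF = 11008 / 34
MTBF = 323.7647

323.7647


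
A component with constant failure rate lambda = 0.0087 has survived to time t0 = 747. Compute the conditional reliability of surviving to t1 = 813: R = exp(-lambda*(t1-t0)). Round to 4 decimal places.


lambda = 0.0087
t0 = 747, t1 = 813
t1 - t0 = 66
lambda * (t1-t0) = 0.0087 * 66 = 0.5742
R = exp(-0.5742)
R = 0.5632

0.5632


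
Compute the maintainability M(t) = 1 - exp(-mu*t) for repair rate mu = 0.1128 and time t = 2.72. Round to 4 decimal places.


mu = 0.1128, t = 2.72
mu * t = 0.1128 * 2.72 = 0.3068
exp(-0.3068) = 0.7358
M(t) = 1 - 0.7358
M(t) = 0.2642

0.2642


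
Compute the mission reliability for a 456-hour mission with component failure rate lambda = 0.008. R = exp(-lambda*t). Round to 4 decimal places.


lambda = 0.008
mission_time = 456
lambda * t = 0.008 * 456 = 3.648
R = exp(-3.648)
R = 0.026

0.026


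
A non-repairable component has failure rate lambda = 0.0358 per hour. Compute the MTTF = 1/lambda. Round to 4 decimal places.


lambda = 0.0358
MTTF = 1 / 0.0358
MTTF = 27.933

27.933


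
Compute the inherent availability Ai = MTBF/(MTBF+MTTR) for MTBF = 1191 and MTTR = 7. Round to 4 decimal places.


MTBF = 1191
MTTR = 7
MTBF + MTTR = 1198
Ai = 1191 / 1198
Ai = 0.9942

0.9942


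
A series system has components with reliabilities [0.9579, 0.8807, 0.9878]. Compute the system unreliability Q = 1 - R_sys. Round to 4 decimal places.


Components: [0.9579, 0.8807, 0.9878]
After component 1: product = 0.9579
After component 2: product = 0.8436
After component 3: product = 0.8333
R_sys = 0.8333
Q = 1 - 0.8333 = 0.1667

0.1667


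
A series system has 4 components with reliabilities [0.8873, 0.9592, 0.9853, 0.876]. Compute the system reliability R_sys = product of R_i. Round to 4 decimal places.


Components: [0.8873, 0.9592, 0.9853, 0.876]
After component 1 (R=0.8873): product = 0.8873
After component 2 (R=0.9592): product = 0.8511
After component 3 (R=0.9853): product = 0.8386
After component 4 (R=0.876): product = 0.7346
R_sys = 0.7346

0.7346


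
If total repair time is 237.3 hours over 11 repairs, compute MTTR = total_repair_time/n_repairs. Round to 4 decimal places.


total_repair_time = 237.3
n_repairs = 11
MTTR = 237.3 / 11
MTTR = 21.5727

21.5727


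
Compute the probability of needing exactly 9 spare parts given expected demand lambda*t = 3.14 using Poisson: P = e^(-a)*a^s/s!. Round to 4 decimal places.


a = 3.14, s = 9
e^(-a) = e^(-3.14) = 0.0433
a^s = 3.14^9 = 29673.3673
s! = 362880
P = 0.0433 * 29673.3673 / 362880
P = 0.0035

0.0035


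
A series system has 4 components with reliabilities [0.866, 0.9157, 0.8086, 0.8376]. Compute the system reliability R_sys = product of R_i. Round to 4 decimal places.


Components: [0.866, 0.9157, 0.8086, 0.8376]
After component 1 (R=0.866): product = 0.866
After component 2 (R=0.9157): product = 0.793
After component 3 (R=0.8086): product = 0.6412
After component 4 (R=0.8376): product = 0.5371
R_sys = 0.5371

0.5371


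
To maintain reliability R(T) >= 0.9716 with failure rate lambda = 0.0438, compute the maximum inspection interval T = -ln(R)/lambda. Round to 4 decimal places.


R_target = 0.9716
lambda = 0.0438
-ln(0.9716) = 0.0288
T = 0.0288 / 0.0438
T = 0.6578

0.6578


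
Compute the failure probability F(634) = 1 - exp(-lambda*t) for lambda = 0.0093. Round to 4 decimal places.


lambda = 0.0093, t = 634
lambda * t = 5.8962
exp(-5.8962) = 0.0027
F(t) = 1 - 0.0027
F(t) = 0.9973

0.9973


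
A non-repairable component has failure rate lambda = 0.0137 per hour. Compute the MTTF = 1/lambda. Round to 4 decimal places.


lambda = 0.0137
MTTF = 1 / 0.0137
MTTF = 72.9927

72.9927


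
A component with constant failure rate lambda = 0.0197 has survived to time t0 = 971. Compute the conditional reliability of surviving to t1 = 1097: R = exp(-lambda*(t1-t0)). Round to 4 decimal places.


lambda = 0.0197
t0 = 971, t1 = 1097
t1 - t0 = 126
lambda * (t1-t0) = 0.0197 * 126 = 2.4822
R = exp(-2.4822)
R = 0.0836

0.0836


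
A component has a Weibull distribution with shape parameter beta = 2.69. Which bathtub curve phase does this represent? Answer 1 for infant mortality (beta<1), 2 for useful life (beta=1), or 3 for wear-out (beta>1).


beta = 2.69
Compare beta to 1:
beta < 1 => infant mortality (phase 1)
beta = 1 => useful life (phase 2)
beta > 1 => wear-out (phase 3)
Since beta = 2.69, this is wear-out (increasing failure rate)
Phase = 3

3


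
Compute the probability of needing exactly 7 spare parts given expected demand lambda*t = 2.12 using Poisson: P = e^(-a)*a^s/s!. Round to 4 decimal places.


a = 2.12, s = 7
e^(-a) = e^(-2.12) = 0.12
a^s = 2.12^7 = 192.4647
s! = 5040
P = 0.12 * 192.4647 / 5040
P = 0.0046

0.0046


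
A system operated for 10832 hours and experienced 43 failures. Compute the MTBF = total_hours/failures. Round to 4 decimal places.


total_hours = 10832
failures = 43
MTBF = 10832 / 43
MTBF = 251.907

251.907


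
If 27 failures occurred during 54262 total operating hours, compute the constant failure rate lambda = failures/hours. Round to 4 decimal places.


failures = 27
total_hours = 54262
lambda = 27 / 54262
lambda = 0.0005

0.0005


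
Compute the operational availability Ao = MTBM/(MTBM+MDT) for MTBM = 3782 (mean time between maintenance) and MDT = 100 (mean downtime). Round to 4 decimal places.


MTBM = 3782
MDT = 100
MTBM + MDT = 3882
Ao = 3782 / 3882
Ao = 0.9742

0.9742


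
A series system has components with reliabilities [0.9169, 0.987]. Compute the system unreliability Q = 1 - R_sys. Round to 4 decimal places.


Components: [0.9169, 0.987]
After component 1: product = 0.9169
After component 2: product = 0.905
R_sys = 0.905
Q = 1 - 0.905 = 0.095

0.095


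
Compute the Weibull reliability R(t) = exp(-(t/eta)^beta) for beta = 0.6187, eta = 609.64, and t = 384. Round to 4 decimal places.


beta = 0.6187, eta = 609.64, t = 384
t/eta = 384 / 609.64 = 0.6299
(t/eta)^beta = 0.6299^0.6187 = 0.7513
R(t) = exp(-0.7513)
R(t) = 0.4718

0.4718


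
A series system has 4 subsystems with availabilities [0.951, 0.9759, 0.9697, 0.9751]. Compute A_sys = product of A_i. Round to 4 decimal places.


Subsystems: [0.951, 0.9759, 0.9697, 0.9751]
After subsystem 1 (A=0.951): product = 0.951
After subsystem 2 (A=0.9759): product = 0.9281
After subsystem 3 (A=0.9697): product = 0.9
After subsystem 4 (A=0.9751): product = 0.8776
A_sys = 0.8776

0.8776


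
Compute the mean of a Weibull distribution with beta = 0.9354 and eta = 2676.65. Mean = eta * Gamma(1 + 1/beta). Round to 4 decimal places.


beta = 0.9354, eta = 2676.65
1/beta = 1.0691
1 + 1/beta = 2.0691
Gamma(2.0691) = 1.0312
Mean = 2676.65 * 1.0312
Mean = 2760.1371

2760.1371


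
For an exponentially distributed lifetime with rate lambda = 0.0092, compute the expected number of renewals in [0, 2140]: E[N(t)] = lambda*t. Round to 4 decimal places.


lambda = 0.0092
t = 2140
E[N(t)] = lambda * t
E[N(t)] = 0.0092 * 2140
E[N(t)] = 19.688

19.688


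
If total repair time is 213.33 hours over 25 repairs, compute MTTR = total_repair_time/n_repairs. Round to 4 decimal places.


total_repair_time = 213.33
n_repairs = 25
MTTR = 213.33 / 25
MTTR = 8.5332

8.5332


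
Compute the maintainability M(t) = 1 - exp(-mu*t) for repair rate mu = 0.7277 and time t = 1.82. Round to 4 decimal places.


mu = 0.7277, t = 1.82
mu * t = 0.7277 * 1.82 = 1.3244
exp(-1.3244) = 0.266
M(t) = 1 - 0.266
M(t) = 0.734

0.734


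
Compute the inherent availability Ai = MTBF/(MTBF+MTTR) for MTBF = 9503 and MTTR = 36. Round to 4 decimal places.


MTBF = 9503
MTTR = 36
MTBF + MTTR = 9539
Ai = 9503 / 9539
Ai = 0.9962

0.9962


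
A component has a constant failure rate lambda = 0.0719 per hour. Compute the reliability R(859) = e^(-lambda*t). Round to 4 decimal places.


lambda = 0.0719
t = 859
lambda * t = 61.7621
R(t) = e^(-61.7621)
R(t) = 0.0

0.0


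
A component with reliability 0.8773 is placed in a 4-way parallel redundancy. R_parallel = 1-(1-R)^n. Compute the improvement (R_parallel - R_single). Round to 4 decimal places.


R_single = 0.8773, n = 4
1 - R_single = 0.1227
(1 - R_single)^n = 0.1227^4 = 0.0002
R_parallel = 1 - 0.0002 = 0.9998
Improvement = 0.9998 - 0.8773
Improvement = 0.1225

0.1225


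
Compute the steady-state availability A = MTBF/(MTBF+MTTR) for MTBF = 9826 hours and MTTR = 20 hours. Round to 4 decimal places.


MTBF = 9826
MTTR = 20
MTBF + MTTR = 9846
A = 9826 / 9846
A = 0.998

0.998


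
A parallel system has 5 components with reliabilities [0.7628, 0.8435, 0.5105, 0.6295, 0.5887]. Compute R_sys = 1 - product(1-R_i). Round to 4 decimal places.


Components: [0.7628, 0.8435, 0.5105, 0.6295, 0.5887]
(1 - 0.7628) = 0.2372, running product = 0.2372
(1 - 0.8435) = 0.1565, running product = 0.0371
(1 - 0.5105) = 0.4895, running product = 0.0182
(1 - 0.6295) = 0.3705, running product = 0.0067
(1 - 0.5887) = 0.4113, running product = 0.0028
Product of (1-R_i) = 0.0028
R_sys = 1 - 0.0028 = 0.9972

0.9972


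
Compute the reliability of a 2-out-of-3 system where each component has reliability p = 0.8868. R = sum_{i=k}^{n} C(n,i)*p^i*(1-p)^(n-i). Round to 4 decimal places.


k = 2, n = 3, p = 0.8868
i=2: C(3,2)=3 * 0.8868^2 * 0.1132^1 = 0.2671
i=3: C(3,3)=1 * 0.8868^3 * 0.1132^0 = 0.6974
R = sum of terms = 0.9645

0.9645


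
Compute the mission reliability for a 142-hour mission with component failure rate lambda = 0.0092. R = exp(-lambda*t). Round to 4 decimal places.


lambda = 0.0092
mission_time = 142
lambda * t = 0.0092 * 142 = 1.3064
R = exp(-1.3064)
R = 0.2708

0.2708


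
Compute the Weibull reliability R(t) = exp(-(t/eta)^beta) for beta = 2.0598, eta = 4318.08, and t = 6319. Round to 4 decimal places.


beta = 2.0598, eta = 4318.08, t = 6319
t/eta = 6319 / 4318.08 = 1.4634
(t/eta)^beta = 1.4634^2.0598 = 2.1908
R(t) = exp(-2.1908)
R(t) = 0.1118

0.1118


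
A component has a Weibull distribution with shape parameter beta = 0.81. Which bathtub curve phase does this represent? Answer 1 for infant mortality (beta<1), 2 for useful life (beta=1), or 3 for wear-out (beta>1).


beta = 0.81
Compare beta to 1:
beta < 1 => infant mortality (phase 1)
beta = 1 => useful life (phase 2)
beta > 1 => wear-out (phase 3)
Since beta = 0.81, this is infant mortality (decreasing failure rate)
Phase = 1

1


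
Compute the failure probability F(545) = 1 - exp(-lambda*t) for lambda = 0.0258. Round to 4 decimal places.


lambda = 0.0258, t = 545
lambda * t = 14.061
exp(-14.061) = 0.0
F(t) = 1 - 0.0
F(t) = 1.0

1.0


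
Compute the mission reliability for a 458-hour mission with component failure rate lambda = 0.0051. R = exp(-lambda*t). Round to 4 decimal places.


lambda = 0.0051
mission_time = 458
lambda * t = 0.0051 * 458 = 2.3358
R = exp(-2.3358)
R = 0.0967

0.0967


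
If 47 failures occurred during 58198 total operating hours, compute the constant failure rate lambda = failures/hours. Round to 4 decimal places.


failures = 47
total_hours = 58198
lambda = 47 / 58198
lambda = 0.0008

0.0008


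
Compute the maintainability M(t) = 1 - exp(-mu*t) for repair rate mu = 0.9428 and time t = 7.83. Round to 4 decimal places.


mu = 0.9428, t = 7.83
mu * t = 0.9428 * 7.83 = 7.3821
exp(-7.3821) = 0.0006
M(t) = 1 - 0.0006
M(t) = 0.9994

0.9994


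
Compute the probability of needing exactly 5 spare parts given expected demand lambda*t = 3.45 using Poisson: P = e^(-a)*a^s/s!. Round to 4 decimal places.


a = 3.45, s = 5
e^(-a) = e^(-3.45) = 0.0317
a^s = 3.45^5 = 488.7598
s! = 120
P = 0.0317 * 488.7598 / 120
P = 0.1293

0.1293


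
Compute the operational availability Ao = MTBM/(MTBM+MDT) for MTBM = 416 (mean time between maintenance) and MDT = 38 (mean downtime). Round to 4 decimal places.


MTBM = 416
MDT = 38
MTBM + MDT = 454
Ao = 416 / 454
Ao = 0.9163

0.9163


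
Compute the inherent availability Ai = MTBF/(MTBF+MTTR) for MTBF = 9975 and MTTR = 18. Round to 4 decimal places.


MTBF = 9975
MTTR = 18
MTBF + MTTR = 9993
Ai = 9975 / 9993
Ai = 0.9982

0.9982


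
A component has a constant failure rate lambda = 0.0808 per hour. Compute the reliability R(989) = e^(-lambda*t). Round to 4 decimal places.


lambda = 0.0808
t = 989
lambda * t = 79.9112
R(t) = e^(-79.9112)
R(t) = 0.0

0.0


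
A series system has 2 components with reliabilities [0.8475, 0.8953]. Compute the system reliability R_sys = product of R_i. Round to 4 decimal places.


Components: [0.8475, 0.8953]
After component 1 (R=0.8475): product = 0.8475
After component 2 (R=0.8953): product = 0.7588
R_sys = 0.7588

0.7588


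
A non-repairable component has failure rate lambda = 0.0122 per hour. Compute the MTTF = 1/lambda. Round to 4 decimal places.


lambda = 0.0122
MTTF = 1 / 0.0122
MTTF = 81.9672

81.9672


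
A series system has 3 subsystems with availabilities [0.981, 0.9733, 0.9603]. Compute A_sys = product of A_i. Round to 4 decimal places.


Subsystems: [0.981, 0.9733, 0.9603]
After subsystem 1 (A=0.981): product = 0.981
After subsystem 2 (A=0.9733): product = 0.9548
After subsystem 3 (A=0.9603): product = 0.9169
A_sys = 0.9169

0.9169


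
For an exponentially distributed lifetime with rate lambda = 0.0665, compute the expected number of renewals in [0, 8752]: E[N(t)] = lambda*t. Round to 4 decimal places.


lambda = 0.0665
t = 8752
E[N(t)] = lambda * t
E[N(t)] = 0.0665 * 8752
E[N(t)] = 582.008

582.008


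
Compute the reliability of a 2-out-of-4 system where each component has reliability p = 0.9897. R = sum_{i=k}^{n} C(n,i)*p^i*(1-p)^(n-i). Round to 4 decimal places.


k = 2, n = 4, p = 0.9897
i=2: C(4,2)=6 * 0.9897^2 * 0.0103^2 = 0.0006
i=3: C(4,3)=4 * 0.9897^3 * 0.0103^1 = 0.0399
i=4: C(4,4)=1 * 0.9897^4 * 0.0103^0 = 0.9594
R = sum of terms = 1.0

1.0


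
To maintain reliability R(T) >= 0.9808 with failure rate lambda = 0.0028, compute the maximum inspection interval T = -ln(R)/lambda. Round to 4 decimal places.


R_target = 0.9808
lambda = 0.0028
-ln(0.9808) = 0.0194
T = 0.0194 / 0.0028
T = 6.9238

6.9238


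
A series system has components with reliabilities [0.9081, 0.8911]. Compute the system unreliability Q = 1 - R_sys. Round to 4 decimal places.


Components: [0.9081, 0.8911]
After component 1: product = 0.9081
After component 2: product = 0.8092
R_sys = 0.8092
Q = 1 - 0.8092 = 0.1908

0.1908


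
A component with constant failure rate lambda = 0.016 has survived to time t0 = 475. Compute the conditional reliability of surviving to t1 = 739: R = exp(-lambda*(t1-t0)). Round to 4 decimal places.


lambda = 0.016
t0 = 475, t1 = 739
t1 - t0 = 264
lambda * (t1-t0) = 0.016 * 264 = 4.224
R = exp(-4.224)
R = 0.0146

0.0146


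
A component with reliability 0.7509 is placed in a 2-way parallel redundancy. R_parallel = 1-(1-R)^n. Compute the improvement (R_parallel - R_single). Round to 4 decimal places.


R_single = 0.7509, n = 2
1 - R_single = 0.2491
(1 - R_single)^n = 0.2491^2 = 0.0621
R_parallel = 1 - 0.0621 = 0.9379
Improvement = 0.9379 - 0.7509
Improvement = 0.187

0.187


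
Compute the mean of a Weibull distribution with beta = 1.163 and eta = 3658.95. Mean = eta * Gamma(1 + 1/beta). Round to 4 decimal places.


beta = 1.163, eta = 3658.95
1/beta = 0.8598
1 + 1/beta = 1.8598
Gamma(1.8598) = 0.9486
Mean = 3658.95 * 0.9486
Mean = 3471.0221

3471.0221


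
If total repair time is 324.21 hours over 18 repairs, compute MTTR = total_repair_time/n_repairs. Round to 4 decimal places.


total_repair_time = 324.21
n_repairs = 18
MTTR = 324.21 / 18
MTTR = 18.0117

18.0117


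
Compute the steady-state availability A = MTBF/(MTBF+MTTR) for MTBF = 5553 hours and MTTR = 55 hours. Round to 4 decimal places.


MTBF = 5553
MTTR = 55
MTBF + MTTR = 5608
A = 5553 / 5608
A = 0.9902

0.9902


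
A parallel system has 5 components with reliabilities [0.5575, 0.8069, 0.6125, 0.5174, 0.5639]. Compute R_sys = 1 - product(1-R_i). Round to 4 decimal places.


Components: [0.5575, 0.8069, 0.6125, 0.5174, 0.5639]
(1 - 0.5575) = 0.4425, running product = 0.4425
(1 - 0.8069) = 0.1931, running product = 0.0854
(1 - 0.6125) = 0.3875, running product = 0.0331
(1 - 0.5174) = 0.4826, running product = 0.016
(1 - 0.5639) = 0.4361, running product = 0.007
Product of (1-R_i) = 0.007
R_sys = 1 - 0.007 = 0.993

0.993


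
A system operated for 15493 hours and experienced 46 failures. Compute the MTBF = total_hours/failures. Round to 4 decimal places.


total_hours = 15493
failures = 46
MTBF = 15493 / 46
MTBF = 336.8043

336.8043


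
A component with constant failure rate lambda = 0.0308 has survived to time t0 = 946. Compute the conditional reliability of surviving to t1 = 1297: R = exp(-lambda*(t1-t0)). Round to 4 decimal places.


lambda = 0.0308
t0 = 946, t1 = 1297
t1 - t0 = 351
lambda * (t1-t0) = 0.0308 * 351 = 10.8108
R = exp(-10.8108)
R = 0.0

0.0


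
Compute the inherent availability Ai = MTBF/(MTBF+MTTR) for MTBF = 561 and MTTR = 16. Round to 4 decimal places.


MTBF = 561
MTTR = 16
MTBF + MTTR = 577
Ai = 561 / 577
Ai = 0.9723

0.9723


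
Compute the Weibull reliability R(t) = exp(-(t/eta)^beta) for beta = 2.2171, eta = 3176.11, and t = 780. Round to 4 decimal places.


beta = 2.2171, eta = 3176.11, t = 780
t/eta = 780 / 3176.11 = 0.2456
(t/eta)^beta = 0.2456^2.2171 = 0.0445
R(t) = exp(-0.0445)
R(t) = 0.9565

0.9565


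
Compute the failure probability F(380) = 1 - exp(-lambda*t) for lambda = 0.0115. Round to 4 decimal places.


lambda = 0.0115, t = 380
lambda * t = 4.37
exp(-4.37) = 0.0127
F(t) = 1 - 0.0127
F(t) = 0.9873

0.9873


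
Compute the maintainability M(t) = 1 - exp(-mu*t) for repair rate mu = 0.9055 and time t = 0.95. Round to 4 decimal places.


mu = 0.9055, t = 0.95
mu * t = 0.9055 * 0.95 = 0.8602
exp(-0.8602) = 0.4231
M(t) = 1 - 0.4231
M(t) = 0.5769

0.5769


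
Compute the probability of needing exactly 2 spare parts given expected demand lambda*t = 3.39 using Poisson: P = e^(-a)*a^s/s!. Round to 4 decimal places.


a = 3.39, s = 2
e^(-a) = e^(-3.39) = 0.0337
a^s = 3.39^2 = 11.4921
s! = 2
P = 0.0337 * 11.4921 / 2
P = 0.1937

0.1937


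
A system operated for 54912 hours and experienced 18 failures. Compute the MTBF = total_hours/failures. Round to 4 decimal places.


total_hours = 54912
failures = 18
MTBF = 54912 / 18
MTBF = 3050.6667

3050.6667


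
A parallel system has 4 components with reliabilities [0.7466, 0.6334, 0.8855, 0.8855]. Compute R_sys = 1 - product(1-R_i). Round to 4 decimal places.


Components: [0.7466, 0.6334, 0.8855, 0.8855]
(1 - 0.7466) = 0.2534, running product = 0.2534
(1 - 0.6334) = 0.3666, running product = 0.0929
(1 - 0.8855) = 0.1145, running product = 0.0106
(1 - 0.8855) = 0.1145, running product = 0.0012
Product of (1-R_i) = 0.0012
R_sys = 1 - 0.0012 = 0.9988

0.9988


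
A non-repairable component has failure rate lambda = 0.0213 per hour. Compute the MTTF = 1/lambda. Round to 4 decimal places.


lambda = 0.0213
MTTF = 1 / 0.0213
MTTF = 46.9484

46.9484


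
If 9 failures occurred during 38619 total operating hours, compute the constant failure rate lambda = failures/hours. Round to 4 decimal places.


failures = 9
total_hours = 38619
lambda = 9 / 38619
lambda = 0.0002

0.0002


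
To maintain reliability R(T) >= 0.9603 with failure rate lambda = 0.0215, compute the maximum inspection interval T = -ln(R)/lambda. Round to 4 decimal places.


R_target = 0.9603
lambda = 0.0215
-ln(0.9603) = 0.0405
T = 0.0405 / 0.0215
T = 1.8842

1.8842


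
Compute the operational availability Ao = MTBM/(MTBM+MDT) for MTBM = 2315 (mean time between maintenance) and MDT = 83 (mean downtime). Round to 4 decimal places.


MTBM = 2315
MDT = 83
MTBM + MDT = 2398
Ao = 2315 / 2398
Ao = 0.9654

0.9654


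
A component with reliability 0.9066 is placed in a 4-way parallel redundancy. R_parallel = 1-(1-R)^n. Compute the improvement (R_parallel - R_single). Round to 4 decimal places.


R_single = 0.9066, n = 4
1 - R_single = 0.0934
(1 - R_single)^n = 0.0934^4 = 0.0001
R_parallel = 1 - 0.0001 = 0.9999
Improvement = 0.9999 - 0.9066
Improvement = 0.0933

0.0933


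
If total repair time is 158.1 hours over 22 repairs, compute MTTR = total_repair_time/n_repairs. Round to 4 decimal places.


total_repair_time = 158.1
n_repairs = 22
MTTR = 158.1 / 22
MTTR = 7.1864

7.1864


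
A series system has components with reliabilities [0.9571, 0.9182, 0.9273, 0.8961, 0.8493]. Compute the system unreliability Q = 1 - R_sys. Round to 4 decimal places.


Components: [0.9571, 0.9182, 0.9273, 0.8961, 0.8493]
After component 1: product = 0.9571
After component 2: product = 0.8788
After component 3: product = 0.8149
After component 4: product = 0.7302
After component 5: product = 0.6202
R_sys = 0.6202
Q = 1 - 0.6202 = 0.3798

0.3798


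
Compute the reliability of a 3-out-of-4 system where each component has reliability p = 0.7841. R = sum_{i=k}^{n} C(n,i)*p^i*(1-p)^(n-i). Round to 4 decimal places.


k = 3, n = 4, p = 0.7841
i=3: C(4,3)=4 * 0.7841^3 * 0.2159^1 = 0.4163
i=4: C(4,4)=1 * 0.7841^4 * 0.2159^0 = 0.378
R = sum of terms = 0.7943

0.7943


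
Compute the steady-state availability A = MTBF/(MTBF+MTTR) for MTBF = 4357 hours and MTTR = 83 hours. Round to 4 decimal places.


MTBF = 4357
MTTR = 83
MTBF + MTTR = 4440
A = 4357 / 4440
A = 0.9813

0.9813


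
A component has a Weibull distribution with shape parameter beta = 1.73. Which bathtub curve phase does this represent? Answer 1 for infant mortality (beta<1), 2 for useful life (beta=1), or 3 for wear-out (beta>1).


beta = 1.73
Compare beta to 1:
beta < 1 => infant mortality (phase 1)
beta = 1 => useful life (phase 2)
beta > 1 => wear-out (phase 3)
Since beta = 1.73, this is wear-out (increasing failure rate)
Phase = 3

3


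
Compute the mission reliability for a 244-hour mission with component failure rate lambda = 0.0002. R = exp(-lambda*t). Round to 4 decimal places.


lambda = 0.0002
mission_time = 244
lambda * t = 0.0002 * 244 = 0.0488
R = exp(-0.0488)
R = 0.9524

0.9524


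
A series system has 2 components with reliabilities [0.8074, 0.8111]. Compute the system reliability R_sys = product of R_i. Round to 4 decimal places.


Components: [0.8074, 0.8111]
After component 1 (R=0.8074): product = 0.8074
After component 2 (R=0.8111): product = 0.6549
R_sys = 0.6549

0.6549


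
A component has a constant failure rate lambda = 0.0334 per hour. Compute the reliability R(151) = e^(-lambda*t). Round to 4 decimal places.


lambda = 0.0334
t = 151
lambda * t = 5.0434
R(t) = e^(-5.0434)
R(t) = 0.0065

0.0065


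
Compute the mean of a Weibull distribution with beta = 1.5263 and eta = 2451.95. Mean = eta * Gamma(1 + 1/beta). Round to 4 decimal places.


beta = 1.5263, eta = 2451.95
1/beta = 0.6552
1 + 1/beta = 1.6552
Gamma(1.6552) = 0.9009
Mean = 2451.95 * 0.9009
Mean = 2208.9883

2208.9883


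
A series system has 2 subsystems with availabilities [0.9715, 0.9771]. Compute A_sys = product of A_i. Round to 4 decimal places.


Subsystems: [0.9715, 0.9771]
After subsystem 1 (A=0.9715): product = 0.9715
After subsystem 2 (A=0.9771): product = 0.9493
A_sys = 0.9493

0.9493


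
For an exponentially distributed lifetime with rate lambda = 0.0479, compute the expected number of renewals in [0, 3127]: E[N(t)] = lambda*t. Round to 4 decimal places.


lambda = 0.0479
t = 3127
E[N(t)] = lambda * t
E[N(t)] = 0.0479 * 3127
E[N(t)] = 149.7833

149.7833


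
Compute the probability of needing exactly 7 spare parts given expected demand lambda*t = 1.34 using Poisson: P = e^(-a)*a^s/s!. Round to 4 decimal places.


a = 1.34, s = 7
e^(-a) = e^(-1.34) = 0.2618
a^s = 1.34^7 = 7.7577
s! = 5040
P = 0.2618 * 7.7577 / 5040
P = 0.0004

0.0004


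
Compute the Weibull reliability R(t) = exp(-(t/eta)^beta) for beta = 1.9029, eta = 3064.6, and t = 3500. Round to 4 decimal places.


beta = 1.9029, eta = 3064.6, t = 3500
t/eta = 3500 / 3064.6 = 1.1421
(t/eta)^beta = 1.1421^1.9029 = 1.2876
R(t) = exp(-1.2876)
R(t) = 0.2759

0.2759


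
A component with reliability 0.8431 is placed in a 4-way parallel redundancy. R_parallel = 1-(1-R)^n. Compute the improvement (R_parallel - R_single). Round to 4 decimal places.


R_single = 0.8431, n = 4
1 - R_single = 0.1569
(1 - R_single)^n = 0.1569^4 = 0.0006
R_parallel = 1 - 0.0006 = 0.9994
Improvement = 0.9994 - 0.8431
Improvement = 0.1563

0.1563


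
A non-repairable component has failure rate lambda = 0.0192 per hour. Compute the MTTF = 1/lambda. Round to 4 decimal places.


lambda = 0.0192
MTTF = 1 / 0.0192
MTTF = 52.0833

52.0833


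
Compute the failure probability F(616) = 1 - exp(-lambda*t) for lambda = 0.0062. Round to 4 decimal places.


lambda = 0.0062, t = 616
lambda * t = 3.8192
exp(-3.8192) = 0.0219
F(t) = 1 - 0.0219
F(t) = 0.9781

0.9781


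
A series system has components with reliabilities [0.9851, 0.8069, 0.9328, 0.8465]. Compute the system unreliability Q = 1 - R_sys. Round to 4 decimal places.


Components: [0.9851, 0.8069, 0.9328, 0.8465]
After component 1: product = 0.9851
After component 2: product = 0.7949
After component 3: product = 0.7415
After component 4: product = 0.6276
R_sys = 0.6276
Q = 1 - 0.6276 = 0.3724

0.3724


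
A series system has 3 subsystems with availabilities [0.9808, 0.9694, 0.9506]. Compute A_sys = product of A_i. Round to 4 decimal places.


Subsystems: [0.9808, 0.9694, 0.9506]
After subsystem 1 (A=0.9808): product = 0.9808
After subsystem 2 (A=0.9694): product = 0.9508
After subsystem 3 (A=0.9506): product = 0.9038
A_sys = 0.9038

0.9038


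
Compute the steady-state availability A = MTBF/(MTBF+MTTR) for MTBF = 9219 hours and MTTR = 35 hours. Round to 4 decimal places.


MTBF = 9219
MTTR = 35
MTBF + MTTR = 9254
A = 9219 / 9254
A = 0.9962

0.9962


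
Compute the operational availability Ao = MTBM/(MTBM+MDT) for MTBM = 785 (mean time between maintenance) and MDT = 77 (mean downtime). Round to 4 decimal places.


MTBM = 785
MDT = 77
MTBM + MDT = 862
Ao = 785 / 862
Ao = 0.9107

0.9107


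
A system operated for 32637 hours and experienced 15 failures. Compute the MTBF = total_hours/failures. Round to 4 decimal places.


total_hours = 32637
failures = 15
MTBF = 32637 / 15
MTBF = 2175.8

2175.8


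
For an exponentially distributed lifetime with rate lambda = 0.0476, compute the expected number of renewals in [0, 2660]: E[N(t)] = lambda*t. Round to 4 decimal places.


lambda = 0.0476
t = 2660
E[N(t)] = lambda * t
E[N(t)] = 0.0476 * 2660
E[N(t)] = 126.616

126.616
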